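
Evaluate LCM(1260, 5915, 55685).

1260 = 2² · 3² · 5 · 7; 5915 = 5 · 7 · 13²; 55685 = 5 · 7 · 37 · 43
lcm takes max exponent of each prime: 2² · 3² · 5 · 7 · 13² · 37 · 43 = 338787540

338787540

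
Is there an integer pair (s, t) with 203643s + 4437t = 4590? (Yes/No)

By Bézout, 203643s + 4437t = 4590 has integer solutions iff gcd(203643, 4437) | 4590.
Euclid: 203643 = 45·4437 + 3978; 4437 = 1·3978 + 459; 3978 = 8·459 + 306; 459 = 1·306 + 153; 306 = 2·153 + 0. gcd = 153; 4590 mod 153 = 0. Yes.

Yes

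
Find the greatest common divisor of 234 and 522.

Euclid: 522 = 2·234 + 54; 234 = 4·54 + 18; 54 = 3·18 + 0. Last nonzero remainder: 18.

18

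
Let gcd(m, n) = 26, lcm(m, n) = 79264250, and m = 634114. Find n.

Using mn = gcd(m,n)·lcm(m,n) = 26·79264250 = 2060870500, we get n = 2060870500/634114 = 3250.

3250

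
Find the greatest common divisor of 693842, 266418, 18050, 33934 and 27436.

722

693842 = 2 · 19² · 31²; 266418 = 2 · 3² · 19² · 41; 18050 = 2 · 5² · 19²; 33934 = 2 · 19² · 47; 27436 = 2² · 19³
gcd takes min exponent of each prime: 2 · 19² = 722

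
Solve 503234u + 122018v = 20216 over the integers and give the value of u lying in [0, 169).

gcd(503234, 122018) = 722 (Euclid: 503234 = 4·122018 + 15162; 122018 = 8·15162 + 722; 15162 = 21·722 + 0), and 722 | 20216.
Extended Euclid: 503234·(-8) + 122018·(33) = 722. Scale by 28: u₀ = -224.
General solution u = u₀ + 169t; reducing mod 169 gives u = 114 (and v = -470).

114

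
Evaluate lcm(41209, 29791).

1227657319

41209 = 7² · 29²; 29791 = 31³
max exponents: 7² · 29² · 31³ = 1227657319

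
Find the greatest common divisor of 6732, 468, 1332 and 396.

36

gcd(6732, 468): 6732 = 14·468 + 180; 468 = 2·180 + 108; 180 = 1·108 + 72; 108 = 1·72 + 36; 72 = 2·36 + 0 → 36
gcd(36, 1332): 1332 = 37·36 + 0 → 36
gcd(36, 396): 396 = 11·36 + 0 → 36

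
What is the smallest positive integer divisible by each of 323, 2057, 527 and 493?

323 = 17 · 19; 2057 = 11² · 17; 527 = 17 · 31; 493 = 17 · 29
lcm takes max exponent of each prime: 11² · 17 · 19 · 29 · 31 = 35135617

35135617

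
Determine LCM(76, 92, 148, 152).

76 = 2² · 19; 92 = 2² · 23; 148 = 2² · 37; 152 = 2³ · 19
lcm takes max exponent of each prime: 2³ · 19 · 23 · 37 = 129352

129352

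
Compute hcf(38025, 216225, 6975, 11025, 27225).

gcd(38025, 216225): 216225 = 5·38025 + 26100; 38025 = 1·26100 + 11925; 26100 = 2·11925 + 2250; 11925 = 5·2250 + 675; 2250 = 3·675 + 225; 675 = 3·225 + 0 → 225
gcd(225, 6975): 6975 = 31·225 + 0 → 225
gcd(225, 11025): 11025 = 49·225 + 0 → 225
gcd(225, 27225): 27225 = 121·225 + 0 → 225

225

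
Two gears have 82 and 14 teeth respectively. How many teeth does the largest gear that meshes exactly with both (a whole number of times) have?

Euclid: 82 = 5·14 + 12; 14 = 1·12 + 2; 12 = 6·2 + 0. Last nonzero remainder: 2.

2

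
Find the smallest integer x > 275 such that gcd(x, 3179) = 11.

gcd(x, 3179) = 11 forces 11 | x; write x = 11s. Then gcd(11s, 11·289) = 11·gcd(s, 289), so need gcd(s, 289) = 1.
11s > 275 gives s ≥ 26. The least s ≥ 26 coprime to 289 is 26, so x = 11·26 = 286.

286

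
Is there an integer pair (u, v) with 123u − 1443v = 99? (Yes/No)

Yes

By Bézout, 123u − 1443v = 99 has integer solutions iff gcd(123, 1443) | 99.
Euclid: 1443 = 11·123 + 90; 123 = 1·90 + 33; 90 = 2·33 + 24; 33 = 1·24 + 9; 24 = 2·9 + 6; 9 = 1·6 + 3; 6 = 2·3 + 0. gcd = 3; 99 mod 3 = 0. Yes.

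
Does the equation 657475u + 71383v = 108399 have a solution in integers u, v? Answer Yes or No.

No

gcd(657475, 71383): 657475 = 9·71383 + 15028; 71383 = 4·15028 + 11271; 15028 = 1·11271 + 3757; 11271 = 3·3757 + 0 → 3757
3757 does not divide 108399, so a solution does not exist.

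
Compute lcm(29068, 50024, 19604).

62379928

29068 = 2² · 13² · 43; 50024 = 2³ · 13² · 37; 19604 = 2² · 13² · 29
lcm takes max exponent of each prime: 2³ · 13² · 29 · 37 · 43 = 62379928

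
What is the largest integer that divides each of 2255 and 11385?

55

Euclid: 11385 = 5·2255 + 110; 2255 = 20·110 + 55; 110 = 2·55 + 0. Last nonzero remainder: 55.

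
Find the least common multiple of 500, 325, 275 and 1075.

3074500

lcm(500, 325) = 500·325/gcd = 162500/25 = 6500
lcm(6500, 275) = 6500·275/gcd = 1787500/25 = 71500
lcm(71500, 1075) = 71500·1075/gcd = 76862500/25 = 3074500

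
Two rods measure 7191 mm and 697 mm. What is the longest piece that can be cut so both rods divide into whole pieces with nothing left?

17

Euclid: 7191 = 10·697 + 221; 697 = 3·221 + 34; 221 = 6·34 + 17; 34 = 2·17 + 0. Last nonzero remainder: 17.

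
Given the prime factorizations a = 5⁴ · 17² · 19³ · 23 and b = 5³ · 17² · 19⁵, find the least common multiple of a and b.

max exponent per prime: 5⁴ · 17² · 19⁵ · 23 = 10286643783125

10286643783125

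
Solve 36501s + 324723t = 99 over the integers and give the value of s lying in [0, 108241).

106097

Euclid: 324723 = 8·36501 + 32715; 36501 = 1·32715 + 3786; 32715 = 8·3786 + 2427; 3786 = 1·2427 + 1359; 2427 = 1·1359 + 1068; 1359 = 1·1068 + 291; 1068 = 3·291 + 195; 291 = 1·195 + 96; 195 = 2·96 + 3; 96 = 32·3 + 0 → gcd = 3; 99 = 3·33.
Back-substitution yields 36501·(-3345) + 324723·(376) = 3, so one solution is s = -3345·33 = -110385, t = 376·33 = 12408.
Solutions in s differ by 324723/3 = 108241; the one in [0, 108241) is -110385 mod 108241 = 106097.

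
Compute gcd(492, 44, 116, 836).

492 = 2² · 3 · 41; 44 = 2² · 11; 116 = 2² · 29; 836 = 2² · 11 · 19
gcd takes min exponent of each prime: 2² = 4

4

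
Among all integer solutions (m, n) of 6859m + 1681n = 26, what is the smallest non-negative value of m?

Euclid: 6859 = 4·1681 + 135; 1681 = 12·135 + 61; 135 = 2·61 + 13; 61 = 4·13 + 9; 13 = 1·9 + 4; 9 = 2·4 + 1; 4 = 4·1 + 0 → gcd = 1; 26 = 1·26.
Back-substitution yields 6859·(-386) + 1681·(1575) = 1, so one solution is m = -386·26 = -10036, n = 1575·26 = 40950.
Solutions in m differ by 1681/1 = 1681; the one in [0, 1681) is -10036 mod 1681 = 50.

50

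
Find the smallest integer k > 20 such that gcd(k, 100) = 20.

40

Multiples of 20 above 20: 20·2, 20·3, … . Need the cofactor coprime to 100/20 = 5.
Checking s = 2, 3, … the first with gcd(s, 5) = 1 is s = 2, giving 40.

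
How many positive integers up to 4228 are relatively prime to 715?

715 = 5·11·13. Inclusion–exclusion on these primes:
4228 − ⌊4228/5⌋ − ⌊4228/11⌋ − ⌊4228/13⌋ + ⌊4228/55⌋ + ⌊4228/65⌋ + ⌊4228/143⌋ − ⌊4228/715⌋ = 2839

2839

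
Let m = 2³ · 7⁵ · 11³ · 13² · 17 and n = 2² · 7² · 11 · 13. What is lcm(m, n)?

max exponent per prime: 2³ · 7⁵ · 11³ · 13² · 17 = 514154769128

514154769128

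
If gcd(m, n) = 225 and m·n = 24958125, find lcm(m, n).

Since gcd(m,n)·lcm(m,n) = mn, lcm = 24958125/225 = 110925.

110925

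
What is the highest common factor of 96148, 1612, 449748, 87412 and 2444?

52

gcd(96148, 1612): 96148 = 59·1612 + 1040; 1612 = 1·1040 + 572; 1040 = 1·572 + 468; 572 = 1·468 + 104; 468 = 4·104 + 52; 104 = 2·52 + 0 → 52
gcd(52, 449748): 449748 = 8649·52 + 0 → 52
gcd(52, 87412): 87412 = 1681·52 + 0 → 52
gcd(52, 2444): 2444 = 47·52 + 0 → 52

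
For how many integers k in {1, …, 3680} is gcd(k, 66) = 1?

66 = 2·3·11. Inclusion–exclusion on these primes:
3680 − ⌊3680/2⌋ − ⌊3680/3⌋ − ⌊3680/11⌋ + ⌊3680/6⌋ + ⌊3680/22⌋ + ⌊3680/33⌋ − ⌊3680/66⌋ = 1116

1116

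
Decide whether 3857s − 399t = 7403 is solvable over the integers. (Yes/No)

No

gcd(3857, 399): 3857 = 9·399 + 266; 399 = 1·266 + 133; 266 = 2·133 + 0 → 133
133 does not divide 7403, so a solution does not exist.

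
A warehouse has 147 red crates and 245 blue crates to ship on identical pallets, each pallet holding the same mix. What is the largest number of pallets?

147 = 3 · 7²
245 = 5 · 7²
Common: 7² = 49

49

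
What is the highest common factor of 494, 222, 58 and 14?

gcd(494, 222): 494 = 2·222 + 50; 222 = 4·50 + 22; 50 = 2·22 + 6; 22 = 3·6 + 4; 6 = 1·4 + 2; 4 = 2·2 + 0 → 2
gcd(2, 58): 58 = 29·2 + 0 → 2
gcd(2, 14): 14 = 7·2 + 0 → 2

2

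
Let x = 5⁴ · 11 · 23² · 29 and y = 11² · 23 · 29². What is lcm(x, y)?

33644730625

max exponent per prime: 5⁴ · 11² · 23² · 29² = 33644730625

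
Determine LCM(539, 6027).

66297

gcd first: 6027 = 11·539 + 98; 539 = 5·98 + 49; 98 = 2·49 + 0 → gcd = 49
lcm = 539·6027/gcd = 3248553/49 = 66297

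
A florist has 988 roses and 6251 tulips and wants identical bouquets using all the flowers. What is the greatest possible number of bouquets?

988 = 2² · 13 · 19
6251 = 7 · 19 · 47
Common: 19 = 19

19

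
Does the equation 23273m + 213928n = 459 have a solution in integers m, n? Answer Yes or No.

Yes

By Bézout, 23273m + 213928n = 459 has integer solutions iff gcd(23273, 213928) | 459.
Euclid: 213928 = 9·23273 + 4471; 23273 = 5·4471 + 918; 4471 = 4·918 + 799; 918 = 1·799 + 119; 799 = 6·119 + 85; 119 = 1·85 + 34; 85 = 2·34 + 17; 34 = 2·17 + 0. gcd = 17; 459 mod 17 = 0. Yes.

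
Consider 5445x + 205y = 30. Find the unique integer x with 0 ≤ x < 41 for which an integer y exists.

27

gcd(5445, 205) = 5 (Euclid: 5445 = 26·205 + 115; 205 = 1·115 + 90; 115 = 1·90 + 25; 90 = 3·25 + 15; 25 = 1·15 + 10; 15 = 1·10 + 5; 10 = 2·5 + 0), and 5 | 30.
Extended Euclid: 5445·(-16) + 205·(425) = 5. Scale by 6: x₀ = -96.
General solution x = x₀ + 41t; reducing mod 41 gives x = 27 (and y = -717).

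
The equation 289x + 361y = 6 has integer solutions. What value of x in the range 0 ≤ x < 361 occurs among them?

30

Reduce mod 361: 289x ≡ 6 (mod 361). With g = gcd(289, 361) = 1 dividing 6, divide through: 289x ≡ 6 (mod 361).
Since gcd(289, 361) = 1, x ≡ 6·(289)⁻¹ ≡ 30 (mod 361). Smallest non-negative: 30.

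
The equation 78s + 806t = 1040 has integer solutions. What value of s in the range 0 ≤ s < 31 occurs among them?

Reduce mod 806: 78s ≡ 1040 (mod 806). With g = gcd(78, 806) = 26 dividing 1040, divide through: 3s ≡ 40 (mod 31).
Since gcd(3, 31) = 1, s ≡ 40·(3)⁻¹ ≡ 3 (mod 31). Smallest non-negative: 3.

3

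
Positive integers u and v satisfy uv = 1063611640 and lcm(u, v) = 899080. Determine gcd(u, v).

1183

From gcd × lcm = uv: gcd = 1063611640 / 899080 = 1183.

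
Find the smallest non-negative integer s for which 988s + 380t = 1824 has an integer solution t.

3

Reduce mod 380: 988s ≡ 1824 (mod 380). With g = gcd(988, 380) = 76 dividing 1824, divide through: 13s ≡ 24 (mod 5).
Since gcd(13, 5) = 1, s ≡ 24·(13)⁻¹ ≡ 3 (mod 5). Smallest non-negative: 3.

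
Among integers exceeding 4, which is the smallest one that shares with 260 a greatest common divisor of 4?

Multiples of 4 above 4: 4·2, 4·3, … . Need the cofactor coprime to 260/4 = 65.
Checking s = 2, 3, … the first with gcd(s, 65) = 1 is s = 2, giving 8.

8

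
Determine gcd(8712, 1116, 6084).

8712 = 2³ · 3² · 11²; 1116 = 2² · 3² · 31; 6084 = 2² · 3² · 13²
gcd takes min exponent of each prime: 2² · 3² = 36

36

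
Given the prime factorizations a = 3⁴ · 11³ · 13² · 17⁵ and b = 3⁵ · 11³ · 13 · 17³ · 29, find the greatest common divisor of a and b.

min exponent per shared prime: 3⁴ · 11³ · 13 · 17³ = 6885780759

6885780759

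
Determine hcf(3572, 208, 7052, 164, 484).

gcd(3572, 208): 3572 = 17·208 + 36; 208 = 5·36 + 28; 36 = 1·28 + 8; 28 = 3·8 + 4; 8 = 2·4 + 0 → 4
gcd(4, 7052): 7052 = 1763·4 + 0 → 4
gcd(4, 164): 164 = 41·4 + 0 → 4
gcd(4, 484): 484 = 121·4 + 0 → 4

4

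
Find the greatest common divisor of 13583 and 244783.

Euclid: 244783 = 18·13583 + 289; 13583 = 47·289 + 0. Last nonzero remainder: 289.

289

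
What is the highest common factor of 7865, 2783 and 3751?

7865 = 5 · 11² · 13; 2783 = 11² · 23; 3751 = 11² · 31
gcd takes min exponent of each prime: 11² = 121

121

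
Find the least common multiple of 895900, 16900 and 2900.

lcm(895900, 16900) = 895900·16900/gcd = 15140710000/100 = 151407100
lcm(151407100, 2900) = 151407100·2900/gcd = 439080590000/100 = 4390805900

4390805900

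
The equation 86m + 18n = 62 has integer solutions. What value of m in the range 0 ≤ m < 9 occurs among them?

Reduce mod 18: 86m ≡ 62 (mod 18). With g = gcd(86, 18) = 2 dividing 62, divide through: 43m ≡ 31 (mod 9).
Since gcd(43, 9) = 1, m ≡ 31·(43)⁻¹ ≡ 7 (mod 9). Smallest non-negative: 7.

7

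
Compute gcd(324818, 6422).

338

Euclid: 324818 = 50·6422 + 3718; 6422 = 1·3718 + 2704; 3718 = 1·2704 + 1014; 2704 = 2·1014 + 676; 1014 = 1·676 + 338; 676 = 2·338 + 0. Last nonzero remainder: 338.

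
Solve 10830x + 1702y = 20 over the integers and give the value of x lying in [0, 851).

Reduce mod 1702: 10830x ≡ 20 (mod 1702). With g = gcd(10830, 1702) = 2 dividing 20, divide through: 5415x ≡ 10 (mod 851).
Since gcd(5415, 851) = 1, x ≡ 10·(5415)⁻¹ ≡ 829 (mod 851). Smallest non-negative: 829.

829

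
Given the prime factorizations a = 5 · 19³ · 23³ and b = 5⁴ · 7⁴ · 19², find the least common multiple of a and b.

125232337908125

max exponent per prime: 5⁴ · 7⁴ · 19³ · 23³ = 125232337908125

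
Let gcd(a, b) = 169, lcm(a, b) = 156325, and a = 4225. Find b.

6253

Using ab = gcd(a,b)·lcm(a,b) = 169·156325 = 26418925, we get b = 26418925/4225 = 6253.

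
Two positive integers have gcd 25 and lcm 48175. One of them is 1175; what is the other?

1025

p·q = gcd·lcm = 25·48175 = 1204375, so q = 1204375/1175 = 1025.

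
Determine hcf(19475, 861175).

Euclid: 861175 = 44·19475 + 4275; 19475 = 4·4275 + 2375; 4275 = 1·2375 + 1900; 2375 = 1·1900 + 475; 1900 = 4·475 + 0. Last nonzero remainder: 475.

475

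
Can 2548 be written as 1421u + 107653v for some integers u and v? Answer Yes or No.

Yes

By Bézout, 1421u + 107653v = 2548 has integer solutions iff gcd(1421, 107653) | 2548.
Euclid: 107653 = 75·1421 + 1078; 1421 = 1·1078 + 343; 1078 = 3·343 + 49; 343 = 7·49 + 0. gcd = 49; 2548 mod 49 = 0. Yes.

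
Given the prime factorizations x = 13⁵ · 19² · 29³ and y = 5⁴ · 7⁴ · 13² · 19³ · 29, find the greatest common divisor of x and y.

min exponent per shared prime: 13² · 19² · 29 = 1769261

1769261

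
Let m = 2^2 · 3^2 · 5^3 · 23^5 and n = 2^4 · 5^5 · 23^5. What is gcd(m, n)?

3218171500

min exponent per shared prime: 2^2 · 5^3 · 23^5 = 3218171500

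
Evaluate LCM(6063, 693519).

gcd first: 693519 = 114·6063 + 2337; 6063 = 2·2337 + 1389; 2337 = 1·1389 + 948; 1389 = 1·948 + 441; 948 = 2·441 + 66; 441 = 6·66 + 45; 66 = 1·45 + 21; 45 = 2·21 + 3; 21 = 7·3 + 0 → gcd = 3
lcm = 6063·693519/gcd = 4204805697/3 = 1401601899

1401601899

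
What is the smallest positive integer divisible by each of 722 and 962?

347282

gcd first: 962 = 1·722 + 240; 722 = 3·240 + 2; 240 = 120·2 + 0 → gcd = 2
lcm = 722·962/gcd = 694564/2 = 347282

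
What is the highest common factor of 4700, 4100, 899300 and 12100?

100

gcd(4700, 4100): 4700 = 1·4100 + 600; 4100 = 6·600 + 500; 600 = 1·500 + 100; 500 = 5·100 + 0 → 100
gcd(100, 899300): 899300 = 8993·100 + 0 → 100
gcd(100, 12100): 12100 = 121·100 + 0 → 100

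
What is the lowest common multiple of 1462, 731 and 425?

lcm(1462, 731) = 1462·731/gcd = 1068722/731 = 1462
lcm(1462, 425) = 1462·425/gcd = 621350/17 = 36550

36550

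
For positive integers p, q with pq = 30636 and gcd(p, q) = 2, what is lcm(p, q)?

gcd·lcm = product, so lcm = 30636/2 = 15318.

15318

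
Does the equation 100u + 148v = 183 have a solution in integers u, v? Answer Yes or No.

No

gcd(100, 148): 148 = 1·100 + 48; 100 = 2·48 + 4; 48 = 12·4 + 0 → 4
4 does not divide 183, so a solution does not exist.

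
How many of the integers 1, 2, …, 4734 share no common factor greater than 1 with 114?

1495

Prime factors of 114: 2, 3, 19. Count integers ≤ 4734 divisible by none of them.
By inclusion–exclusion: 4734 − ⌊4734/2⌋ − ⌊4734/3⌋ − ⌊4734/19⌋ + ⌊4734/6⌋ + ⌊4734/38⌋ + ⌊4734/57⌋ − ⌊4734/114⌋ = 1495.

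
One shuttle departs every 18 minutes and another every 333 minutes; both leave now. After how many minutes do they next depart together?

666

18 = 2 · 3²; 333 = 3² · 37
max exponents: 2 · 3² · 37 = 666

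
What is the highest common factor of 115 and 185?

5

115 = 5 · 23
185 = 5 · 37
Common: 5 = 5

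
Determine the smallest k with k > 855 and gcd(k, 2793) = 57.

912

2793 = 57·49. Any k with gcd(k, 2793) = 57 is a multiple of 57, say 57s, with s coprime to 49.
Need s > 855/57, so s ≥ 16. First s ≥ 16 with gcd(s, 49) = 1 is s = 16. Thus k = 57·16 = 912.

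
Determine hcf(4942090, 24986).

2

Euclid: 4942090 = 197·24986 + 19848; 24986 = 1·19848 + 5138; 19848 = 3·5138 + 4434; 5138 = 1·4434 + 704; 4434 = 6·704 + 210; 704 = 3·210 + 74; 210 = 2·74 + 62; 74 = 1·62 + 12; 62 = 5·12 + 2; 12 = 6·2 + 0. Last nonzero remainder: 2.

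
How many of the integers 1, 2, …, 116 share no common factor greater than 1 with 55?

Prime factors of 55: 5, 11. Count integers ≤ 116 divisible by none of them.
By inclusion–exclusion: 116 − ⌊116/5⌋ − ⌊116/11⌋ + ⌊116/55⌋ = 85.

85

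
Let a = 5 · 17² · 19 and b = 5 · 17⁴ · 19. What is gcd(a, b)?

min exponent per shared prime: 5 · 17² · 19 = 27455

27455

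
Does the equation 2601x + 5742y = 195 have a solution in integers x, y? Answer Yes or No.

No

By Bézout, 2601x + 5742y = 195 has integer solutions iff gcd(2601, 5742) | 195.
Euclid: 5742 = 2·2601 + 540; 2601 = 4·540 + 441; 540 = 1·441 + 99; 441 = 4·99 + 45; 99 = 2·45 + 9; 45 = 5·9 + 0. gcd = 9; 195 mod 9 = 6. No.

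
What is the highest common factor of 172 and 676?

4

Euclid: 676 = 3·172 + 160; 172 = 1·160 + 12; 160 = 13·12 + 4; 12 = 3·4 + 0. Last nonzero remainder: 4.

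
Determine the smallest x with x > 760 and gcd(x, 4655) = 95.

855

4655 = 95·49. Any x with gcd(x, 4655) = 95 is a multiple of 95, say 95s, with s coprime to 49.
Need s > 760/95, so s ≥ 9. First s ≥ 9 with gcd(s, 49) = 1 is s = 9. Thus x = 95·9 = 855.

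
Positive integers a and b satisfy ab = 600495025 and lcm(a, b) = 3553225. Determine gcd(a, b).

169

From gcd × lcm = ab: gcd = 600495025 / 3553225 = 169.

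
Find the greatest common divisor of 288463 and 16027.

1

288463 = 7³ · 29²
16027 = 11 · 31 · 47
Common: 1 = 1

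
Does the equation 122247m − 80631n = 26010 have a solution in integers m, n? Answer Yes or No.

Yes

gcd(122247, 80631): 122247 = 1·80631 + 41616; 80631 = 1·41616 + 39015; 41616 = 1·39015 + 2601; 39015 = 15·2601 + 0 → 2601
2601 divides 26010, so a solution exists.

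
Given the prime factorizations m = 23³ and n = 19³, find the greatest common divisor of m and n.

min exponent per shared prime: (none) = 1

1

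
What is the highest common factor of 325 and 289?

1

325 = 5² · 13
289 = 17²
Common: 1 = 1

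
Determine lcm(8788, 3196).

7021612

gcd first: 8788 = 2·3196 + 2396; 3196 = 1·2396 + 800; 2396 = 2·800 + 796; 800 = 1·796 + 4; 796 = 199·4 + 0 → gcd = 4
lcm = 8788·3196/gcd = 28086448/4 = 7021612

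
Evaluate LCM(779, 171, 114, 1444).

779 = 19 · 41; 171 = 3² · 19; 114 = 2 · 3 · 19; 1444 = 2² · 19²
lcm takes max exponent of each prime: 2² · 3² · 19² · 41 = 532836

532836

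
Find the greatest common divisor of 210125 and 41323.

1

Euclid: 210125 = 5·41323 + 3510; 41323 = 11·3510 + 2713; 3510 = 1·2713 + 797; 2713 = 3·797 + 322; 797 = 2·322 + 153; 322 = 2·153 + 16; 153 = 9·16 + 9; 16 = 1·9 + 7; 9 = 1·7 + 2; 7 = 3·2 + 1; 2 = 2·1 + 0. Last nonzero remainder: 1.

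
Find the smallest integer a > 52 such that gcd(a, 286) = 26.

Multiples of 26 above 52: 26·3, 26·4, … . Need the cofactor coprime to 286/26 = 11.
Checking s = 3, 4, … the first with gcd(s, 11) = 1 is s = 3, giving 78.

78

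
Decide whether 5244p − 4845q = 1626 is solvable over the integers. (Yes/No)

gcd(5244, 4845): 5244 = 1·4845 + 399; 4845 = 12·399 + 57; 399 = 7·57 + 0 → 57
57 does not divide 1626, so a solution does not exist.

No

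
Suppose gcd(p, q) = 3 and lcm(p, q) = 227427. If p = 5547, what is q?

123

Using pq = gcd(p,q)·lcm(p,q) = 3·227427 = 682281, we get q = 682281/5547 = 123.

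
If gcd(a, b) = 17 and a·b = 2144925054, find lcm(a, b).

126172062

Since gcd(a,b)·lcm(a,b) = ab, lcm = 2144925054/17 = 126172062.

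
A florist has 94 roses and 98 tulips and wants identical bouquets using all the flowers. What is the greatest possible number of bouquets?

2

94 = 2 · 47
98 = 2 · 7²
Common: 2 = 2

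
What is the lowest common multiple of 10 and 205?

410

gcd first: 205 = 20·10 + 5; 10 = 2·5 + 0 → gcd = 5
lcm = 10·205/gcd = 2050/5 = 410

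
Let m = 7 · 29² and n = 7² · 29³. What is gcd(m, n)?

min exponent per shared prime: 7 · 29² = 5887

5887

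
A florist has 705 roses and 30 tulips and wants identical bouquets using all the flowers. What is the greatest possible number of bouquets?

15

705 = 3 · 5 · 47
30 = 2 · 3 · 5
Common: 3 · 5 = 15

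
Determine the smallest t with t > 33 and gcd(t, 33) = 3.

36

gcd(t, 33) = 3 forces 3 | t; write t = 3s. Then gcd(3s, 3·11) = 3·gcd(s, 11), so need gcd(s, 11) = 1.
3s > 33 gives s ≥ 12. The least s ≥ 12 coprime to 11 is 12, so t = 3·12 = 36.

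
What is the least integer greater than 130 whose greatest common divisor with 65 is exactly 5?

135

65 = 5·13. Any a with gcd(a, 65) = 5 is a multiple of 5, say 5s, with s coprime to 13.
Need s > 130/5, so s ≥ 27. First s ≥ 27 with gcd(s, 13) = 1 is s = 27. Thus a = 5·27 = 135.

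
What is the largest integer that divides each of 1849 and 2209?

Euclid: 2209 = 1·1849 + 360; 1849 = 5·360 + 49; 360 = 7·49 + 17; 49 = 2·17 + 15; 17 = 1·15 + 2; 15 = 7·2 + 1; 2 = 2·1 + 0. Last nonzero remainder: 1.

1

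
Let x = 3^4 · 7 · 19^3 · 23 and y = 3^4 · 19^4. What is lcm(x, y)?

max exponent per prime: 3^4 · 7 · 19^4 · 23 = 1699516161

1699516161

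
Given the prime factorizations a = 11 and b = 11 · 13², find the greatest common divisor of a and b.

11

min exponent per shared prime: 11 = 11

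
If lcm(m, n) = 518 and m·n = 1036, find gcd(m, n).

From gcd × lcm = mn: gcd = 1036 / 518 = 2.

2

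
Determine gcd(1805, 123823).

361

Euclid: 123823 = 68·1805 + 1083; 1805 = 1·1083 + 722; 1083 = 1·722 + 361; 722 = 2·361 + 0. Last nonzero remainder: 361.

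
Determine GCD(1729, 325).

Euclid: 1729 = 5·325 + 104; 325 = 3·104 + 13; 104 = 8·13 + 0. Last nonzero remainder: 13.

13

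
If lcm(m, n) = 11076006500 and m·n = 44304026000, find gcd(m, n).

From gcd × lcm = mn: gcd = 44304026000 / 11076006500 = 4.

4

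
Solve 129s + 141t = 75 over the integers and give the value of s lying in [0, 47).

29

Reduce mod 141: 129s ≡ 75 (mod 141). With g = gcd(129, 141) = 3 dividing 75, divide through: 43s ≡ 25 (mod 47).
Since gcd(43, 47) = 1, s ≡ 25·(43)⁻¹ ≡ 29 (mod 47). Smallest non-negative: 29.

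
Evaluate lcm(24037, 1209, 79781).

13718901417

lcm(24037, 1209) = 24037·1209/gcd = 29060733/13 = 2235441
lcm(2235441, 79781) = 2235441·79781/gcd = 178345718421/13 = 13718901417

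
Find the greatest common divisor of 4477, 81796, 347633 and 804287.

gcd(4477, 81796): 81796 = 18·4477 + 1210; 4477 = 3·1210 + 847; 1210 = 1·847 + 363; 847 = 2·363 + 121; 363 = 3·121 + 0 → 121
gcd(121, 347633): 347633 = 2873·121 + 0 → 121
gcd(121, 804287): 804287 = 6647·121 + 0 → 121

121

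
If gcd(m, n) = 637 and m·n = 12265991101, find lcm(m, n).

Since gcd(m,n)·lcm(m,n) = mn, lcm = 12265991101/637 = 19255873.

19255873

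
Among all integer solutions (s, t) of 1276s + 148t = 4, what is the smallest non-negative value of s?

Reduce mod 148: 1276s ≡ 4 (mod 148). With g = gcd(1276, 148) = 4 dividing 4, divide through: 319s ≡ 1 (mod 37).
Since gcd(319, 37) = 1, s ≡ 1·(319)⁻¹ ≡ 29 (mod 37). Smallest non-negative: 29.

29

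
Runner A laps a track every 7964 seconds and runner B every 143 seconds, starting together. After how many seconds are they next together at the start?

7964 = 2² · 11 · 181; 143 = 11 · 13
max exponents: 2² · 11 · 13 · 181 = 103532

103532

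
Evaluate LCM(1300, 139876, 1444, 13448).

lcm(1300, 139876) = 1300·139876/gcd = 181838800/4 = 45459700
lcm(45459700, 1444) = 45459700·1444/gcd = 65643806800/4 = 16410951700
lcm(16410951700, 13448) = 16410951700·13448/gcd = 220694478461600/4 = 55173619615400

55173619615400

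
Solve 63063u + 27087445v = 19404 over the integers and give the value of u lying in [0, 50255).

Euclid: 27087445 = 429·63063 + 33418; 63063 = 1·33418 + 29645; 33418 = 1·29645 + 3773; 29645 = 7·3773 + 3234; 3773 = 1·3234 + 539; 3234 = 6·539 + 0 → gcd = 539; 19404 = 539·36.
Back-substitution yields 63063·(-7302) + 27087445·(17) = 539, so one solution is u = -7302·36 = -262872, v = 17·36 = 612.
Solutions in u differ by 27087445/539 = 50255; the one in [0, 50255) is -262872 mod 50255 = 38658.

38658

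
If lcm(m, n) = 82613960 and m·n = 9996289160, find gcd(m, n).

gcd·lcm = product, so gcd = 9996289160/82613960 = 121.

121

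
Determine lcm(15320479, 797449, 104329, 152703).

lcm(15320479, 797449) = 15320479·797449/gcd = 12217300658071/361 = 33842938111
lcm(33842938111, 104329) = 33842938111·104329/gcd = 3530799890182519/361 = 9780609114079
lcm(9780609114079, 152703) = 9780609114079·152703/gcd = 1493528353547205537/16967 = 88025482026711

88025482026711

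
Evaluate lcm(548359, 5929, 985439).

lcm(548359, 5929) = 548359·5929/gcd = 3251220511/49 = 66351439
lcm(66351439, 985439) = 66351439·985439/gcd = 65385295696721/49 = 1334393789729

1334393789729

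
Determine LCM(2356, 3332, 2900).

1422847300

2356 = 2² · 19 · 31; 3332 = 2² · 7² · 17; 2900 = 2² · 5² · 29
lcm takes max exponent of each prime: 2² · 5² · 7² · 17 · 19 · 29 · 31 = 1422847300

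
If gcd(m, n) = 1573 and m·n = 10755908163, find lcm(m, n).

For any two positive integers, gcd × lcm equals their product. Hence lcm = 10755908163 / 1573 = 6837831.

6837831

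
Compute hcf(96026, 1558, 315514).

38

96026 = 2 · 7 · 19³; 1558 = 2 · 19 · 41; 315514 = 2 · 19³ · 23
gcd takes min exponent of each prime: 2 · 19 = 38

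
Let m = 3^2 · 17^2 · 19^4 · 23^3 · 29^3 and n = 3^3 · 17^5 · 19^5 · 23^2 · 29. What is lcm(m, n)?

max exponent per prime: 3^3 · 17^5 · 19^5 · 23^3 · 29^3 = 28167861558472809555843

28167861558472809555843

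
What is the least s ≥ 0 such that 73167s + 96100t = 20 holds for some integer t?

Reduce mod 96100: 73167s ≡ 20 (mod 96100). With g = gcd(73167, 96100) = 1 dividing 20, divide through: 73167s ≡ 20 (mod 96100).
Since gcd(73167, 96100) = 1, s ≡ 20·(73167)⁻¹ ≡ 95660 (mod 96100). Smallest non-negative: 95660.

95660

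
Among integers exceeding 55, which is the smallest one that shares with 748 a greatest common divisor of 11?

77

748 = 11·68. Any m with gcd(m, 748) = 11 is a multiple of 11, say 11s, with s coprime to 68.
Need s > 55/11, so s ≥ 6. First s ≥ 6 with gcd(s, 68) = 1 is s = 7. Thus m = 11·7 = 77.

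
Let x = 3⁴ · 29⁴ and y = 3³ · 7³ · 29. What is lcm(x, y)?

max exponent per prime: 3⁴ · 7³ · 29⁴ = 19650388023

19650388023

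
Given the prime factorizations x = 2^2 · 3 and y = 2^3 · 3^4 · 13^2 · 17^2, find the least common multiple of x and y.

31648968

max exponent per prime: 2^3 · 3^4 · 13^2 · 17^2 = 31648968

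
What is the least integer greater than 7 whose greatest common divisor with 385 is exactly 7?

gcd(a, 385) = 7 forces 7 | a; write a = 7s. Then gcd(7s, 7·55) = 7·gcd(s, 55), so need gcd(s, 55) = 1.
7s > 7 gives s ≥ 2. The least s ≥ 2 coprime to 55 is 2, so a = 7·2 = 14.

14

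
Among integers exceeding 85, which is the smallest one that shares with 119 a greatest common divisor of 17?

102

119 = 17·7. Any t with gcd(t, 119) = 17 is a multiple of 17, say 17s, with s coprime to 7.
Need s > 85/17, so s ≥ 6. First s ≥ 6 with gcd(s, 7) = 1 is s = 6. Thus t = 17·6 = 102.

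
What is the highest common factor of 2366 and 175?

Euclid: 2366 = 13·175 + 91; 175 = 1·91 + 84; 91 = 1·84 + 7; 84 = 12·7 + 0. Last nonzero remainder: 7.

7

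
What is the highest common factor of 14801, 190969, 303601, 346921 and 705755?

gcd(14801, 190969): 190969 = 12·14801 + 13357; 14801 = 1·13357 + 1444; 13357 = 9·1444 + 361; 1444 = 4·361 + 0 → 361
gcd(361, 303601): 303601 = 841·361 + 0 → 361
gcd(361, 346921): 346921 = 961·361 + 0 → 361
gcd(361, 705755): 705755 = 1955·361 + 0 → 361

361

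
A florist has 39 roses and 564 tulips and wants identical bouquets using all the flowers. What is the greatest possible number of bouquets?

39 = 3 · 13
564 = 2² · 3 · 47
Common: 3 = 3

3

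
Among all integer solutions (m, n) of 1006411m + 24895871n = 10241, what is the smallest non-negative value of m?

5368

Euclid: 24895871 = 24·1006411 + 742007; 1006411 = 1·742007 + 264404; 742007 = 2·264404 + 213199; 264404 = 1·213199 + 51205; 213199 = 4·51205 + 8379; 51205 = 6·8379 + 931; 8379 = 9·931 + 0 → gcd = 931; 10241 = 931·11.
Back-substitution yields 1006411·(2919) + 24895871·(-118) = 931, so one solution is m = 2919·11 = 32109, n = -118·11 = -1298.
Solutions in m differ by 24895871/931 = 26741; the one in [0, 26741) is 32109 mod 26741 = 5368.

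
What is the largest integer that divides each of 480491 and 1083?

Euclid: 480491 = 443·1083 + 722; 1083 = 1·722 + 361; 722 = 2·361 + 0. Last nonzero remainder: 361.

361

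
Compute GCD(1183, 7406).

Euclid: 7406 = 6·1183 + 308; 1183 = 3·308 + 259; 308 = 1·259 + 49; 259 = 5·49 + 14; 49 = 3·14 + 7; 14 = 2·7 + 0. Last nonzero remainder: 7.

7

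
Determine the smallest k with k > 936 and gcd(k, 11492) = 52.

988

gcd(k, 11492) = 52 forces 52 | k; write k = 52s. Then gcd(52s, 52·221) = 52·gcd(s, 221), so need gcd(s, 221) = 1.
52s > 936 gives s ≥ 19. The least s ≥ 19 coprime to 221 is 19, so k = 52·19 = 988.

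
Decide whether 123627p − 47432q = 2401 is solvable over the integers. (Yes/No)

Yes

gcd(123627, 47432): 123627 = 2·47432 + 28763; 47432 = 1·28763 + 18669; 28763 = 1·18669 + 10094; 18669 = 1·10094 + 8575; 10094 = 1·8575 + 1519; 8575 = 5·1519 + 980; 1519 = 1·980 + 539; 980 = 1·539 + 441; 539 = 1·441 + 98; 441 = 4·98 + 49; 98 = 2·49 + 0 → 49
49 divides 2401, so a solution exists.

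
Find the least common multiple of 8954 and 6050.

223850

8954 = 2 · 11² · 37; 6050 = 2 · 5² · 11²
max exponents: 2 · 5² · 11² · 37 = 223850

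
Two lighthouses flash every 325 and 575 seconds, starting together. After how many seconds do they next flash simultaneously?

7475

gcd first: 575 = 1·325 + 250; 325 = 1·250 + 75; 250 = 3·75 + 25; 75 = 3·25 + 0 → gcd = 25
lcm = 325·575/gcd = 186875/25 = 7475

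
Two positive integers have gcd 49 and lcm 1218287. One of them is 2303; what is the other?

25921

Using pq = gcd(p,q)·lcm(p,q) = 49·1218287 = 59696063, we get q = 59696063/2303 = 25921.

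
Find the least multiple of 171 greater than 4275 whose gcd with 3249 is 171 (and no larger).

3249 = 171·19. Any k with gcd(k, 3249) = 171 is a multiple of 171, say 171s, with s coprime to 19.
Need s > 4275/171, so s ≥ 26. First s ≥ 26 with gcd(s, 19) = 1 is s = 26. Thus k = 171·26 = 4446.

4446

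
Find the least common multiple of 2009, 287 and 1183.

2009 = 7² · 41; 287 = 7 · 41; 1183 = 7 · 13²
lcm takes max exponent of each prime: 7² · 13² · 41 = 339521

339521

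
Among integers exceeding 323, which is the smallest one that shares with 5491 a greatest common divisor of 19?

342

5491 = 19·289. Any x with gcd(x, 5491) = 19 is a multiple of 19, say 19s, with s coprime to 289.
Need s > 323/19, so s ≥ 18. First s ≥ 18 with gcd(s, 289) = 1 is s = 18. Thus x = 19·18 = 342.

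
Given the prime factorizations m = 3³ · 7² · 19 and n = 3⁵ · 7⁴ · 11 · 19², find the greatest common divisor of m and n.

min exponent per shared prime: 3³ · 7² · 19 = 25137

25137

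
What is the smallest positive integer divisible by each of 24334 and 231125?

5624195750

gcd first: 231125 = 9·24334 + 12119; 24334 = 2·12119 + 96; 12119 = 126·96 + 23; 96 = 4·23 + 4; 23 = 5·4 + 3; 4 = 1·3 + 1; 3 = 3·1 + 0 → gcd = 1
lcm = 24334·231125/gcd = 5624195750/1 = 5624195750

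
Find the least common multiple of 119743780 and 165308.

380665476620

119743780 = 2² · 5 · 13 · 41 · 47 · 239; 165308 = 2² · 11 · 13 · 17²
max exponents: 2² · 5 · 11 · 13 · 17² · 41 · 47 · 239 = 380665476620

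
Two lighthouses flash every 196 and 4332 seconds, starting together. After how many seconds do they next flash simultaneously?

212268

196 = 2² · 7²; 4332 = 2² · 3 · 19²
max exponents: 2² · 3 · 7² · 19² = 212268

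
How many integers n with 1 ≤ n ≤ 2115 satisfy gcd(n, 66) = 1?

66 = 2·3·11. Inclusion–exclusion on these primes:
2115 − ⌊2115/2⌋ − ⌊2115/3⌋ − ⌊2115/11⌋ + ⌊2115/6⌋ + ⌊2115/22⌋ + ⌊2115/33⌋ − ⌊2115/66⌋ = 641

641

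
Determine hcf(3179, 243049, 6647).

gcd(3179, 243049): 243049 = 76·3179 + 1445; 3179 = 2·1445 + 289; 1445 = 5·289 + 0 → 289
gcd(289, 6647): 6647 = 23·289 + 0 → 289

289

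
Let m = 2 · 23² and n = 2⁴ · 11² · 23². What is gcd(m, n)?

1058

min exponent per shared prime: 2 · 23² = 1058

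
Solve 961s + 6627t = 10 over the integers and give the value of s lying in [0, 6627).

5965

Euclid: 6627 = 6·961 + 861; 961 = 1·861 + 100; 861 = 8·100 + 61; 100 = 1·61 + 39; 61 = 1·39 + 22; 39 = 1·22 + 17; 22 = 1·17 + 5; 17 = 3·5 + 2; 5 = 2·2 + 1; 2 = 2·1 + 0 → gcd = 1; 10 = 1·10.
Back-substitution yields 961·(-2717) + 6627·(394) = 1, so one solution is s = -2717·10 = -27170, t = 394·10 = 3940.
Solutions in s differ by 6627/1 = 6627; the one in [0, 6627) is -27170 mod 6627 = 5965.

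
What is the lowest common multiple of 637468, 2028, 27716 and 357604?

lcm(637468, 2028) = 637468·2028/gcd = 1292785104/676 = 1912404
lcm(1912404, 27716) = 1912404·27716/gcd = 53004189264/27716 = 1912404
lcm(1912404, 357604) = 1912404·357604/gcd = 683883320016/15548 = 43985292

43985292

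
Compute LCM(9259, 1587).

gcd first: 9259 = 5·1587 + 1324; 1587 = 1·1324 + 263; 1324 = 5·263 + 9; 263 = 29·9 + 2; 9 = 4·2 + 1; 2 = 2·1 + 0 → gcd = 1
lcm = 9259·1587/gcd = 14694033/1 = 14694033

14694033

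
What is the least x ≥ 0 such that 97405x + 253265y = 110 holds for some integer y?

gcd(97405, 253265) = 5 (Euclid: 253265 = 2·97405 + 58455; 97405 = 1·58455 + 38950; 58455 = 1·38950 + 19505; 38950 = 1·19505 + 19445; 19505 = 1·19445 + 60; 19445 = 324·60 + 5; 60 = 12·5 + 0), and 5 | 110.
Extended Euclid: 97405·(4220) + 253265·(-1623) = 5. Scale by 22: x₀ = 92840.
General solution x = x₀ + 50653t; reducing mod 50653 gives x = 42187 (and y = -16225).

42187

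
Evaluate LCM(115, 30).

115 = 5 · 23; 30 = 2 · 3 · 5
max exponents: 2 · 3 · 5 · 23 = 690

690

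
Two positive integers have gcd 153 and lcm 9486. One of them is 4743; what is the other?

Using uv = gcd(u,v)·lcm(u,v) = 153·9486 = 1451358, we get v = 1451358/4743 = 306.

306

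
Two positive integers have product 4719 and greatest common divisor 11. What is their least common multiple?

429

gcd·lcm = product, so lcm = 4719/11 = 429.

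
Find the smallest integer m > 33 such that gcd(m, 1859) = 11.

44

gcd(m, 1859) = 11 forces 11 | m; write m = 11s. Then gcd(11s, 11·169) = 11·gcd(s, 169), so need gcd(s, 169) = 1.
11s > 33 gives s ≥ 4. The least s ≥ 4 coprime to 169 is 4, so m = 11·4 = 44.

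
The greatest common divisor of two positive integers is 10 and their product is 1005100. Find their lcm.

100510

Since gcd(a,b)·lcm(a,b) = ab, lcm = 1005100/10 = 100510.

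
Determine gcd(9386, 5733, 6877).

9386 = 2 · 13 · 19²; 5733 = 3² · 7² · 13; 6877 = 13 · 23²
gcd takes min exponent of each prime: 13 = 13

13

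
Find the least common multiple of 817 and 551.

23693

gcd first: 817 = 1·551 + 266; 551 = 2·266 + 19; 266 = 14·19 + 0 → gcd = 19
lcm = 817·551/gcd = 450167/19 = 23693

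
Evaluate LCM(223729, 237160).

gcd first: 237160 = 1·223729 + 13431; 223729 = 16·13431 + 8833; 13431 = 1·8833 + 4598; 8833 = 1·4598 + 4235; 4598 = 1·4235 + 363; 4235 = 11·363 + 242; 363 = 1·242 + 121; 242 = 2·121 + 0 → gcd = 121
lcm = 223729·237160/gcd = 53059569640/121 = 438508840

438508840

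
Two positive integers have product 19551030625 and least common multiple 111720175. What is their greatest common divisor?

175

gcd·lcm = product, so gcd = 19551030625/111720175 = 175.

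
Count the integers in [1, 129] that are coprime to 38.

38 = 2·19. Inclusion–exclusion on these primes:
129 − ⌊129/2⌋ − ⌊129/19⌋ + ⌊129/38⌋ = 62

62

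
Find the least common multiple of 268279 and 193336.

4715271704

gcd first: 268279 = 1·193336 + 74943; 193336 = 2·74943 + 43450; 74943 = 1·43450 + 31493; 43450 = 1·31493 + 11957; 31493 = 2·11957 + 7579; 11957 = 1·7579 + 4378; 7579 = 1·4378 + 3201; 4378 = 1·3201 + 1177; 3201 = 2·1177 + 847; 1177 = 1·847 + 330; 847 = 2·330 + 187; 330 = 1·187 + 143; 187 = 1·143 + 44; 143 = 3·44 + 11; 44 = 4·11 + 0 → gcd = 11
lcm = 268279·193336/gcd = 51867988744/11 = 4715271704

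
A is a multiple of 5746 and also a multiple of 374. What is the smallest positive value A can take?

63206

5746 = 2 · 13² · 17; 374 = 2 · 11 · 17
max exponents: 2 · 11 · 13² · 17 = 63206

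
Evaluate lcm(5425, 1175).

gcd first: 5425 = 4·1175 + 725; 1175 = 1·725 + 450; 725 = 1·450 + 275; 450 = 1·275 + 175; 275 = 1·175 + 100; 175 = 1·100 + 75; 100 = 1·75 + 25; 75 = 3·25 + 0 → gcd = 25
lcm = 5425·1175/gcd = 6374375/25 = 254975

254975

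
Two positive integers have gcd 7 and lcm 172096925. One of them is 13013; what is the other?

Using mn = gcd(m,n)·lcm(m,n) = 7·172096925 = 1204678475, we get n = 1204678475/13013 = 92575.

92575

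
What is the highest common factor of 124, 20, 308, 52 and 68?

gcd(124, 20): 124 = 6·20 + 4; 20 = 5·4 + 0 → 4
gcd(4, 308): 308 = 77·4 + 0 → 4
gcd(4, 52): 52 = 13·4 + 0 → 4
gcd(4, 68): 68 = 17·4 + 0 → 4

4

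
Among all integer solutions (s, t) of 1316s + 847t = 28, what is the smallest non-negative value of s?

gcd(1316, 847) = 7 (Euclid: 1316 = 1·847 + 469; 847 = 1·469 + 378; 469 = 1·378 + 91; 378 = 4·91 + 14; 91 = 6·14 + 7; 14 = 2·7 + 0), and 7 | 28.
Extended Euclid: 1316·(56) + 847·(-87) = 7. Scale by 4: s₀ = 224.
General solution s = s₀ + 121k; reducing mod 121 gives s = 103 (and t = -160).

103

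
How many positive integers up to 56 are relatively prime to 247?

Prime factors of 247: 13, 19. Count integers ≤ 56 divisible by none of them.
By inclusion–exclusion: 56 − ⌊56/13⌋ − ⌊56/19⌋ + ⌊56/247⌋ = 50.

50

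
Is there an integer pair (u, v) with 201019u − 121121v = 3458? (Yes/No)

gcd(201019, 121121): 201019 = 1·121121 + 79898; 121121 = 1·79898 + 41223; 79898 = 1·41223 + 38675; 41223 = 1·38675 + 2548; 38675 = 15·2548 + 455; 2548 = 5·455 + 273; 455 = 1·273 + 182; 273 = 1·182 + 91; 182 = 2·91 + 0 → 91
91 divides 3458, so a solution exists.

Yes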